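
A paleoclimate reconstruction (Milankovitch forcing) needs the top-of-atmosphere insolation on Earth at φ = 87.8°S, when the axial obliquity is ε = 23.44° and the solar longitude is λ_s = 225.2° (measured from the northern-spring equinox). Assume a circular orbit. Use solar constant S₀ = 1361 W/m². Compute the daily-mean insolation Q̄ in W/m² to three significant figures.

Q̄ ≈ 384 W/m²

Solar declination: sin δ = sin ε · sin λ_s = sin 23.44° × sin 225.2° = -0.28226, so δ = -16.395°.
cos H₀ = −tan(-87.8°) tan(-16.395°) = -7.6588 ≤ −1 ⇒ polar day, H₀ = π.
Bracket: H₀ sin φ sin δ + cos φ cos δ sin H₀ = 3.1416×-0.99926×-0.28226 + 0.03839×0.95934×0.00000 = 0.886092 + 0.000000 = 0.886092.
Q̄ = (S₀/π) × [bracket] = (1361/π) × 0.886092 = 383.9 W/m².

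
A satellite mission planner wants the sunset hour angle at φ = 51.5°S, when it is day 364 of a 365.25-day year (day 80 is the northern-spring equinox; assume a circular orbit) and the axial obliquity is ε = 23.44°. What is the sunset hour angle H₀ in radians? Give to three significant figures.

Solar longitude: λ_s = 360° × (364 − 80)/365.25 = 279.918°.
sin δ = sin 23.44° × sin 279.918° = -0.39184, so δ = -23.069°.
cos H₀ = −tan φ · tan δ = −tan(-51.5°) × tan(-23.069°) = -0.5354, so H₀ = 2.1358 rad = 122.37°.

H₀ = 2.14 rad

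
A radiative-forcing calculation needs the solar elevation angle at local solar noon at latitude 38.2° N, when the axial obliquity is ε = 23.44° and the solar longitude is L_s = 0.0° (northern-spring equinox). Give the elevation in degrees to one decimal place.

Solar declination: sin δ = sin ε · sin L_s = sin 23.44° × sin 0.0° = 0.00000, so δ = +0.000°.
At local noon the hour angle is zero, so the zenith angle equals |ϕ − δ| = |+38.2° − (+0.000°)| = 38.200°.
Elevation = 90° − 38.200° = 51.8°.

51.8°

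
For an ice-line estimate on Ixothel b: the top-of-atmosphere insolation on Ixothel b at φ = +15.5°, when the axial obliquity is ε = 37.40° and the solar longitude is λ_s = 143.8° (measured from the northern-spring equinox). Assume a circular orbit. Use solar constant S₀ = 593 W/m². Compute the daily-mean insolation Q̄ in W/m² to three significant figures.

Solar declination: sin δ = sin ε · sin λ_s = sin 37.40° × sin 143.8° = 0.35872, so δ = +21.022°.
cos H₀ = −tan(+15.5°) tan(+21.022°) = -0.1066, H₀ = 1.6776 rad.
Bracket: H₀ sin φ sin δ + cos φ cos δ sin H₀ = 1.6776×0.26724×0.35872 + 0.96363×0.93345×0.99430 = 0.160822 + 0.894373 = 1.055195.
Q̄ = (S₀/π) × [bracket] = (593/π) × 1.055195 = 199.2 W/m².

Q̄ ≈ 199 W/m²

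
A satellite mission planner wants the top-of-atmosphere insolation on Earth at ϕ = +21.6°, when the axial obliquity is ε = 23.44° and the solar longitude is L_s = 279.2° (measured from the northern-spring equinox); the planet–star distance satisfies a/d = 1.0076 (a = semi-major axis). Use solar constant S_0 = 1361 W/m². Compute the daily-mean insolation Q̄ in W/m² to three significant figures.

Q̄ ≈ 282 W/m²

Solar declination: sin δ = sin ε · sin L_s = sin 23.44° × sin 279.2° = -0.39267, so δ = -23.121°.
cos h₀ = −tan(+21.6°) tan(-23.121°) = 0.1690, h₀ = 1.4009 rad.
Bracket: h₀ sin ϕ sin δ + cos ϕ cos δ sin h₀ = 1.4009×0.36812×-0.39267 + 0.92978×0.91968×0.98561 = -0.202500 + 0.842795 = 0.640295.
Inverse-square distance factor (a/d)² = 1.0076² = 1.015258.
Q̄ = (S_0/π) × 1.015258 × [bracket] = (1361/π) × 1.015258 × 0.640295 = 281.6 W/m².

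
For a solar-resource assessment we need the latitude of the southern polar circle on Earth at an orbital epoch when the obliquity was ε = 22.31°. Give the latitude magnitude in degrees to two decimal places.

The polar circle is the lowest latitude that experiences at least one full rotation of continuous darkness at the northern-summer solstice; it lies at |φ| = 90° − ε = 90° − 22.31° = 67.69°.

67.69°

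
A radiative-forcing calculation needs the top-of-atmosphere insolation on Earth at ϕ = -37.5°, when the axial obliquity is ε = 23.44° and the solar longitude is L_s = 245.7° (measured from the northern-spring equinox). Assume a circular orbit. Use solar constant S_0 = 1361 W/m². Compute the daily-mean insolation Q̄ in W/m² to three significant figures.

Solar declination: sin δ = sin ε · sin L_s = sin 23.44° × sin 245.7° = -0.36255, so δ = -21.257°.
cos h₀ = −tan(-37.5°) tan(-21.257°) = -0.2985, h₀ = 1.8739 rad.
Bracket: h₀ sin ϕ sin δ + cos ϕ cos δ sin h₀ = 1.8739×-0.60876×-0.36255 + 0.79335×0.93197×0.95441 = 0.413581 + 0.705670 = 1.119251.
Q̄ = (S_0/π) × [bracket] = (1361/π) × 1.119251 = 484.9 W/m².

Q̄ ≈ 485 W/m²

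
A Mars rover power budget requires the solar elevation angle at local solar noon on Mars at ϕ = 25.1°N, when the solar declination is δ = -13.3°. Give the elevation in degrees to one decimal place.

51.6°

At local noon the hour angle is zero, so the zenith angle equals |ϕ − δ| = |+25.1° − (-13.300°)| = 38.400°.
Elevation = 90° − 38.400° = 51.6°.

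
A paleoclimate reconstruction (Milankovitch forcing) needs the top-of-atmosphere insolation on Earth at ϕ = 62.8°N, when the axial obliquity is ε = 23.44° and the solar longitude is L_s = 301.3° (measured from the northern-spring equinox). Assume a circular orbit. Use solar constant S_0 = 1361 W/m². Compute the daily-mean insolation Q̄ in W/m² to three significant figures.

Q̄ ≈ 28.8 W/m²

Solar declination: sin δ = sin ε · sin L_s = sin 23.44° × sin 301.3° = -0.33989, so δ = -19.870°.
cos h₀ = −tan(+62.8°) tan(-19.870°) = 0.7032, h₀ = 0.7909 rad.
Bracket: h₀ sin ϕ sin δ + cos ϕ cos δ sin h₀ = 0.7909×0.88942×-0.33989 + 0.45710×0.94046×0.71096 = -0.239093 + 0.305631 = 0.066538.
Q̄ = (S_0/π) × [bracket] = (1361/π) × 0.066538 = 28.83 W/m².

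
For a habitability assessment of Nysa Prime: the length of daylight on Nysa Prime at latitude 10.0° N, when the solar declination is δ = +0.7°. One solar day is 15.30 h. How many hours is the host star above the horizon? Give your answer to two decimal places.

cos H₀ = −tan φ · tan δ = −tan(+10.0°) × tan(+0.700°) = -0.0022, so H₀ = 1.5730 rad = 90.12°.
Daylight = 2H₀/(2π) × 15.30 h = (1.5730/π) × 15.30 = 7.66 h.

7.66 h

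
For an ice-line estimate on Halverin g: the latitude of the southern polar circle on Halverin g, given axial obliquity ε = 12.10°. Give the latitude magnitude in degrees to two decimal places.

77.90°

The polar circle is the lowest latitude that experiences at least one full rotation of continuous darkness at the northern-summer solstice; it lies at |φ| = 90° − ε = 90° − 12.10° = 77.90°.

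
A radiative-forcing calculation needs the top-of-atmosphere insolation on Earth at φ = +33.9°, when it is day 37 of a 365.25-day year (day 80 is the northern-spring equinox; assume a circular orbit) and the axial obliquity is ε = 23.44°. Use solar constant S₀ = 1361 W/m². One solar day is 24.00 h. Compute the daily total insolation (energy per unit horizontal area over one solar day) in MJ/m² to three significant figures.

21.7 MJ/m²

Solar longitude: λ_s = 360° × (37 − 80)/365.25 = -42.382°, i.e. -42.382° + 360° = 317.618°.
sin δ = sin 23.44° × sin 317.618° = -0.26814, so δ = -15.553°.
cos H₀ = −tan(+33.9°) tan(-15.553°) = 0.1870, H₀ = 1.3827 rad.
Bracket: H₀ sin φ sin δ + cos φ cos δ sin H₀ = 1.3827×0.55775×-0.26814 + 0.83001×0.96338×0.98235 = -0.206790 + 0.785502 = 0.578712.
Q̄ = (S₀/π) × [bracket] = (1361/π) × 0.578712 = 250.71 W/m².
Daily total = Q̄ × 24.00 h × 3600 s/h = 250.71 × 24.00 × 3600 / 10⁶ = 21.66 MJ/m².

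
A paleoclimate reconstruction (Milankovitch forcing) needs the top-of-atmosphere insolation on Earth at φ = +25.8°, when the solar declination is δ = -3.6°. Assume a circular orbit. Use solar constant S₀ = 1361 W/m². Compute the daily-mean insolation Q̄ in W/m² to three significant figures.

Q̄ ≈ 371 W/m²

cos H₀ = −tan(+25.8°) tan(-3.600°) = 0.0304, H₀ = 1.5404 rad.
Bracket: H₀ sin φ sin δ + cos φ cos δ sin H₀ = 1.5404×0.43523×-0.06279 + 0.90032×0.99803×0.99954 = -0.042096 + 0.898133 = 0.856037.
Q̄ = (S₀/π) × [bracket] = (1361/π) × 0.856037 = 370.9 W/m².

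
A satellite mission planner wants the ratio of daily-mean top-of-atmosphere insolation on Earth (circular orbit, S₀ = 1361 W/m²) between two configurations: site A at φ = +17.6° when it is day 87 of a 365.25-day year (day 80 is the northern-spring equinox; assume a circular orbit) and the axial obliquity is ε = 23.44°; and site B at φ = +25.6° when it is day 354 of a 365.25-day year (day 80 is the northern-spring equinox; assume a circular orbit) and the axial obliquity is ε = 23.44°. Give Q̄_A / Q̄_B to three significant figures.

Q̄_A / Q̄_B ≈ 1.69

— Configuration A (φ=+17.6°):
Solar longitude: λ_s = 360° × (87 − 80)/365.25 = 6.899°.
sin δ = sin 23.44° × sin 6.899° = 0.04778, so δ = +2.739°.
cos H₀ = −tan(+17.6°) tan(+2.739°) = -0.0152, H₀ = 1.5860 rad.
Bracket: H₀ sin φ sin δ + cos φ cos δ sin H₀ = 1.5860×0.30237×0.04778 + 0.95319×0.99886×0.99988 = 0.022913 + 0.951989 = 0.974902.
Q̄ = (S₀/π) × [bracket] = (1361/π) × 0.974902 = 422.35 W/m².
— Configuration B (φ=+25.6°):
Solar longitude: λ_s = 360° × (354 − 80)/365.25 = 270.062°.
sin δ = sin 23.44° × sin 270.062° = -0.39779, so δ = -23.440°.
cos H₀ = −tan(+25.6°) tan(-23.440°) = 0.2077, H₀ = 1.3615 rad.
Bracket: H₀ sin φ sin δ + cos φ cos δ sin H₀ = 1.3615×0.43209×-0.39779 + 0.90183×0.91748×0.97819 = -0.234016 + 0.809365 = 0.575349.
Q̄ = (S₀/π) × [bracket] = (1361/π) × 0.575349 = 249.25 W/m².
Ratio Q̄_A / Q̄_B = 422.35 / 249.25 = 1.694.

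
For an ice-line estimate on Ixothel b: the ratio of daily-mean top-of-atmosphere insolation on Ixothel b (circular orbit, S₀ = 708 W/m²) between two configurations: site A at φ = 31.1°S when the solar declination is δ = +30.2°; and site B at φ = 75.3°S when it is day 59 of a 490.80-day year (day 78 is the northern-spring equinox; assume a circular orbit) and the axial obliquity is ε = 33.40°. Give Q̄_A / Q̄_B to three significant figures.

Q̄_A / Q̄_B ≈ 0.777

— Configuration A (φ=-31.1°):
cos H₀ = −tan(-31.1°) tan(+30.200°) = 0.3511, H₀ = 1.2121 rad.
Bracket: H₀ sin φ sin δ + cos φ cos δ sin H₀ = 1.2121×-0.51653×0.50302 + 0.85627×0.86427×0.93634 = -0.314934 + 0.692937 = 0.378003.
Q̄ = (S₀/π) × [bracket] = (708/π) × 0.378003 = 85.188 W/m².
— Configuration B (φ=-75.3°):
Solar longitude: λ_s = 360° × (59 − 78)/490.80 = -13.936°, i.e. -13.936° + 360° = 346.064°.
sin δ = sin 33.40° × sin 346.064° = -0.13258, so δ = -7.619°.
cos H₀ = −tan(-75.3°) tan(-7.619°) = -0.5099, H₀ = 2.1058 rad.
Bracket: H₀ sin φ sin δ + cos φ cos δ sin H₀ = 2.1058×-0.96727×-0.13258 + 0.25376×0.99117×0.86025 = 0.270049 + 0.216369 = 0.486418.
Q̄ = (S₀/π) × [bracket] = (708/π) × 0.486418 = 109.62 W/m².
Ratio Q̄_A / Q̄_B = 85.188 / 109.62 = 0.7771.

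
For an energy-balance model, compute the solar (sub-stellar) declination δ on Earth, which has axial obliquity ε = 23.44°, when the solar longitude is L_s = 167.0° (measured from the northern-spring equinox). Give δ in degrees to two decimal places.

δ = +5.13°

sin δ = sin ε · sin L_s = sin 23.44° × sin 167.0° = 0.089483.
δ = arcsin(0.089483) = +5.13°.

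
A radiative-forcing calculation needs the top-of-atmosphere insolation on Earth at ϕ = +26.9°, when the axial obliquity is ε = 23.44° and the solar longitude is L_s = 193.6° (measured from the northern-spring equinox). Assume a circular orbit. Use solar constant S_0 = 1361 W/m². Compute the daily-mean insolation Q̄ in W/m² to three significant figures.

Solar declination: sin δ = sin ε · sin L_s = sin 23.44° × sin 193.6° = -0.09354, so δ = -5.367°.
cos h₀ = −tan(+26.9°) tan(-5.367°) = 0.0477, h₀ = 1.5231 rad.
Bracket: h₀ sin ϕ sin δ + cos ϕ cos δ sin h₀ = 1.5231×0.45243×-0.09354 + 0.89180×0.99562×0.99886 = -0.064458 + 0.886882 = 0.822424.
Q̄ = (S_0/π) × [bracket] = (1361/π) × 0.822424 = 356.3 W/m².

Q̄ ≈ 356 W/m²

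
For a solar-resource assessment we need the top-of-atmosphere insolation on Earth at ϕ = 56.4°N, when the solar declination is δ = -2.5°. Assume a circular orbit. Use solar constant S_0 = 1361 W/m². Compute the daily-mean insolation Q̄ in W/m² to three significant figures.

Q̄ ≈ 215 W/m²

cos h₀ = −tan(+56.4°) tan(-2.500°) = 0.0657, h₀ = 1.5050 rad.
Bracket: h₀ sin ϕ sin δ + cos ϕ cos δ sin h₀ = 1.5050×0.83292×-0.04362 + 0.55339×0.99905×0.99784 = -0.054680 + 0.551670 = 0.496990.
Q̄ = (S_0/π) × [bracket] = (1361/π) × 0.496990 = 215.3 W/m².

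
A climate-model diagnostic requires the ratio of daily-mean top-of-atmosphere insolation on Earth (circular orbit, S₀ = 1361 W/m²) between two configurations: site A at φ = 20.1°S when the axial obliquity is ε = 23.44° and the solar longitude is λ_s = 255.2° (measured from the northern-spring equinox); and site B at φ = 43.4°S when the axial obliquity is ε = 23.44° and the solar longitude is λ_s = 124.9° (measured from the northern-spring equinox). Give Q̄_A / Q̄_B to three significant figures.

— Configuration A (φ=-20.1°):
Solar declination: sin δ = sin ε · sin λ_s = sin 23.44° × sin 255.2° = -0.38459, so δ = -22.618°.
cos H₀ = −tan(-20.1°) tan(-22.618°) = -0.1525, H₀ = 1.7239 rad.
Bracket: H₀ sin φ sin δ + cos φ cos δ sin H₀ = 1.7239×-0.34366×-0.38459 + 0.93909×0.92309×0.98831 = 0.227845 + 0.856731 = 1.084576.
Q̄ = (S₀/π) × [bracket] = (1361/π) × 1.084576 = 469.86 W/m².
— Configuration B (φ=-43.4°):
Solar declination: sin δ = sin ε · sin λ_s = sin 23.44° × sin 124.9° = 0.32625, so δ = +19.041°.
cos H₀ = −tan(-43.4°) tan(+19.041°) = 0.3264, H₀ = 1.2383 rad.
Bracket: H₀ sin φ sin δ + cos φ cos δ sin H₀ = 1.2383×-0.68709×0.32625 + 0.72657×0.94528×0.94524 = -0.277581 + 0.649202 = 0.371621.
Q̄ = (S₀/π) × [bracket] = (1361/π) × 0.371621 = 160.99 W/m².
Ratio Q̄_A / Q̄_B = 469.86 / 160.99 = 2.919.

Q̄_A / Q̄_B ≈ 2.92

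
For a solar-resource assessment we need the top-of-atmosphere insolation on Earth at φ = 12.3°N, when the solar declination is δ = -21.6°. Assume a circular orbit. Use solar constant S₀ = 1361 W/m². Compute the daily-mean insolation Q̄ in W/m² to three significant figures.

Q̄ ≈ 342 W/m²

cos H₀ = −tan(+12.3°) tan(-21.600°) = 0.0863, H₀ = 1.4844 rad.
Bracket: H₀ sin φ sin δ + cos φ cos δ sin H₀ = 1.4844×0.21303×-0.36812 + 0.97705×0.92978×0.99627 = -0.116408 + 0.905053 = 0.788645.
Q̄ = (S₀/π) × [bracket] = (1361/π) × 0.788645 = 341.7 W/m².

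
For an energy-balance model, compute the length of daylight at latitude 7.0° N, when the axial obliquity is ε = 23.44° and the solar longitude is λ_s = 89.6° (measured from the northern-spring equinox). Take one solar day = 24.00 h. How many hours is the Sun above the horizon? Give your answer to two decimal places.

Solar declination: sin δ = sin ε · sin λ_s = sin 23.44° × sin 89.6° = 0.39778, so δ = +23.439°.
cos H₀ = −tan φ · tan δ = −tan(+7.0°) × tan(+23.439°) = -0.0532, so H₀ = 1.6241 rad = 93.05°.
Daylight = 2H₀/(2π) × 24.00 h = (1.6241/π) × 24.00 = 12.41 h.

12.41 h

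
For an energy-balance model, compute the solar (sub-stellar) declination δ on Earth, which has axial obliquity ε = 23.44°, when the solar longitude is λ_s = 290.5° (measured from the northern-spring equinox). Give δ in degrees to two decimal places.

δ = -21.88°

sin δ = sin ε · sin λ_s = sin 23.44° × sin 290.5° = -0.372597.
δ = arcsin(-0.372597) = -21.88°.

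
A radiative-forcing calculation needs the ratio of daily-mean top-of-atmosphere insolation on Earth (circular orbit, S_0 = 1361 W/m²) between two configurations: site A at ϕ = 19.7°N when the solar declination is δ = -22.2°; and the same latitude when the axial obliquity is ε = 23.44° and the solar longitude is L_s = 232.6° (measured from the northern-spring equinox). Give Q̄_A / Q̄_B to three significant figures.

Q̄_A / Q̄_B ≈ 0.930

— Configuration A (ϕ=+19.7°):
cos h₀ = −tan(+19.7°) tan(-22.200°) = 0.1461, h₀ = 1.4242 rad.
Bracket: h₀ sin ϕ sin δ + cos ϕ cos δ sin h₀ = 1.4242×0.33710×-0.37784 + 0.94147×0.92587×0.98927 = -0.181400 + 0.862326 = 0.680926.
Q̄ = (S_0/π) × [bracket] = (1361/π) × 0.680926 = 294.99 W/m².
— Configuration B (ϕ=+19.7°):
Solar declination: sin δ = sin ε · sin L_s = sin 23.44° × sin 232.6° = -0.31601, so δ = -18.422°.
cos h₀ = −tan(+19.7°) tan(-18.422°) = 0.1193, h₀ = 1.4513 rad.
Bracket: h₀ sin ϕ sin δ + cos ϕ cos δ sin h₀ = 1.4513×0.33710×-0.31601 + 0.94147×0.94876×0.99286 = -0.154603 + 0.886851 = 0.732248.
Q̄ = (S_0/π) × [bracket] = (1361/π) × 0.732248 = 317.22 W/m².
Ratio Q̄_A / Q̄_B = 294.99 / 317.22 = 0.9299.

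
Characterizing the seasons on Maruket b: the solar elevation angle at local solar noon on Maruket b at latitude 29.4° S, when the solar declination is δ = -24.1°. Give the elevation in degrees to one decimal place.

84.7°

At local noon the hour angle is zero, so the zenith angle equals |φ − δ| = |-29.4° − (-24.100°)| = 5.300°.
Elevation = 90° − 5.300° = 84.7°.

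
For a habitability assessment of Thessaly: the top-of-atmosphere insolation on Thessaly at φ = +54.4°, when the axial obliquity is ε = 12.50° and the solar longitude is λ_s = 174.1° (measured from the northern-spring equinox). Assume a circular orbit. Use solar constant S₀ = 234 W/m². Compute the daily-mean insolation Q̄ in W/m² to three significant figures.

Solar declination: sin δ = sin ε · sin λ_s = sin 12.50° × sin 174.1° = 0.02225, so δ = +1.275°.
cos H₀ = −tan(+54.4°) tan(+1.275°) = -0.0311, H₀ = 1.6019 rad.
Bracket: H₀ sin φ sin δ + cos φ cos δ sin H₀ = 1.6019×0.81310×0.02225 + 0.58212×0.99975×0.99952 = 0.028981 + 0.581695 = 0.610676.
Q̄ = (S₀/π) × [bracket] = (234/π) × 0.610676 = 45.49 W/m².

Q̄ ≈ 45.5 W/m²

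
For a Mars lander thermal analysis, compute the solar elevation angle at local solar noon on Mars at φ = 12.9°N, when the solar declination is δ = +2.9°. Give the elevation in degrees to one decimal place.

80.0°

At local noon the hour angle is zero, so the zenith angle equals |φ − δ| = |+12.9° − (+2.900°)| = 10.000°.
Elevation = 90° − 10.000° = 80.0°.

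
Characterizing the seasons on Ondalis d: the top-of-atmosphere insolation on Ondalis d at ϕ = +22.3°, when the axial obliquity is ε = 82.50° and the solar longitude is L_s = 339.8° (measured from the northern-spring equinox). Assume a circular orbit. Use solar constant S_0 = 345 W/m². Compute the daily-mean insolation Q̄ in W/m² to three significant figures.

Solar declination: sin δ = sin ε · sin L_s = sin 82.50° × sin 339.8° = -0.34234, so δ = -20.020°.
cos h₀ = −tan(+22.3°) tan(-20.020°) = 0.1494, h₀ = 1.4208 rad.
Bracket: h₀ sin ϕ sin δ + cos ϕ cos δ sin h₀ = 1.4208×0.37946×-0.34234 + 0.92521×0.93957×0.98877 = -0.184568 + 0.859537 = 0.674969.
Q̄ = (S_0/π) × [bracket] = (345/π) × 0.674969 = 74.12 W/m².

Q̄ ≈ 74.1 W/m²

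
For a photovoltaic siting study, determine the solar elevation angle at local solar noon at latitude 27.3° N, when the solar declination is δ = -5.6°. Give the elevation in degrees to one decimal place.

At local noon the hour angle is zero, so the zenith angle equals |ϕ − δ| = |+27.3° − (-5.600°)| = 32.900°.
Elevation = 90° − 32.900° = 57.1°.

57.1°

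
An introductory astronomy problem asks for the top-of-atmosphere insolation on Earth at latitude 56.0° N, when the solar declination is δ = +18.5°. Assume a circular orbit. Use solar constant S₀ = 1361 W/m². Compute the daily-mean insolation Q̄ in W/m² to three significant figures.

Q̄ ≈ 438 W/m²

cos H₀ = −tan(+56.0°) tan(+18.500°) = -0.4961, H₀ = 2.0898 rad.
Bracket: H₀ sin φ sin δ + cos φ cos δ sin H₀ = 2.0898×0.82904×0.31730 + 0.55919×0.94832×0.86829 = 0.549731 + 0.460446 = 1.010177.
Q̄ = (S₀/π) × [bracket] = (1361/π) × 1.010177 = 437.6 W/m².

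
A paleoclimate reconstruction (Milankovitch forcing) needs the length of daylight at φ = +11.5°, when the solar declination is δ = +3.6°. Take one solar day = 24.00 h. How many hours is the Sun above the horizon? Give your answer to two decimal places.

12.10 h

cos H₀ = −tan φ · tan δ = −tan(+11.5°) × tan(+3.600°) = -0.0128, so H₀ = 1.5836 rad = 90.73°.
Daylight = 2H₀/(2π) × 24.00 h = (1.5836/π) × 24.00 = 12.10 h.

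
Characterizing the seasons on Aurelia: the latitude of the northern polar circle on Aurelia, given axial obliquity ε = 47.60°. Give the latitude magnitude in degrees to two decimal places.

42.40°

The polar circle is the lowest latitude that experiences at least one full rotation of continuous daylight at the northern-summer solstice; it lies at |ϕ| = 90° − ε = 90° − 47.60° = 42.40°.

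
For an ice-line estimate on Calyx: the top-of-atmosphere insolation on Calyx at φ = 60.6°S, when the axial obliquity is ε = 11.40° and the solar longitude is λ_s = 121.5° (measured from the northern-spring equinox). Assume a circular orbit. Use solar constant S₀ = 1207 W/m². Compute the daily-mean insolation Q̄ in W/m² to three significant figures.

Solar declination: sin δ = sin ε · sin λ_s = sin 11.40° × sin 121.5° = 0.16853, so δ = +9.702°.
cos H₀ = −tan(-60.6°) tan(+9.702°) = 0.3034, H₀ = 1.2625 rad.
Bracket: H₀ sin φ sin δ + cos φ cos δ sin H₀ = 1.2625×-0.87121×0.16853 + 0.49090×0.98570×0.95285 = -0.185367 + 0.461065 = 0.275698.
Q̄ = (S₀/π) × [bracket] = (1207/π) × 0.275698 = 105.9 W/m².

Q̄ ≈ 106 W/m²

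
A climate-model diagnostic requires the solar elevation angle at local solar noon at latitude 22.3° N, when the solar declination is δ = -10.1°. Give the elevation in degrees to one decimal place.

57.6°

At local noon the hour angle is zero, so the zenith angle equals |ϕ − δ| = |+22.3° − (-10.100°)| = 32.400°.
Elevation = 90° − 32.400° = 57.6°.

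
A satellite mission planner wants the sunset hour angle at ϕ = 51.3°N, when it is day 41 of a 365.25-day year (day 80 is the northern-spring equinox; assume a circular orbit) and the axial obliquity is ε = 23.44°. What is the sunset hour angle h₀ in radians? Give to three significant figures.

h₀ = 1.25 rad

Solar longitude: L_s = 360° × (41 − 80)/365.25 = -38.439°, i.e. -38.439° + 360° = 321.561°.
sin δ = sin 23.44° × sin 321.561° = -0.24730, so δ = -14.318°.
cos h₀ = −tan ϕ · tan δ = −tan(+51.3°) × tan(-14.318°) = 0.3186, so h₀ = 1.2466 rad = 71.42°.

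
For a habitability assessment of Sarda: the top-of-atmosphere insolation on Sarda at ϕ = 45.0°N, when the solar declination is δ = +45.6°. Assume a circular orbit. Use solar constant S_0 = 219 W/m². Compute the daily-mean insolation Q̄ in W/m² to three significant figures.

cos h₀ = −tan(+45.0°) tan(+45.600°) = -1.0212 ≤ −1 ⇒ polar day, h₀ = π.
Bracket: h₀ sin ϕ sin δ + cos ϕ cos δ sin h₀ = 3.1416×0.70711×0.71447 + 0.70711×0.69966×0.00000 = 1.587164 + 0.000000 = 1.587164.
Q̄ = (S_0/π) × [bracket] = (219/π) × 1.587164 = 110.6 W/m².

Q̄ ≈ 111 W/m²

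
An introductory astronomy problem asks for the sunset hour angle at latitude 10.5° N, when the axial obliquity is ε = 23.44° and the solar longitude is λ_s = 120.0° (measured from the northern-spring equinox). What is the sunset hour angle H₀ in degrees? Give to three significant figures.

Solar declination: sin δ = sin ε · sin λ_s = sin 23.44° × sin 120.0° = 0.34449, so δ = +20.151°.
cos H₀ = −tan φ · tan δ = −tan(+10.5°) × tan(+20.151°) = -0.0680, so H₀ = 1.6389 rad = 93.90°.

H₀ = 93.9°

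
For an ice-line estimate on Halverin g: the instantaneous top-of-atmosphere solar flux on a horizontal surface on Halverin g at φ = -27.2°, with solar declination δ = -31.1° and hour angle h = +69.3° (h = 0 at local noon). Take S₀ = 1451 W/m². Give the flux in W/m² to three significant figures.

733 W/m²

cos θ_z = sin φ sin δ + cos φ cos δ cos h = 0.236106 + 0.269199 = 0.505305.
Flux = S₀ · cos θ_z = 1451 × 0.505305 = 733.2 W/m².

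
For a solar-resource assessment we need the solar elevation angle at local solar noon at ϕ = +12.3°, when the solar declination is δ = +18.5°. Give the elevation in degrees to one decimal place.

83.8°

At local noon the hour angle is zero, so the zenith angle equals |ϕ − δ| = |+12.3° − (+18.500°)| = 6.200°.
Elevation = 90° − 6.200° = 83.8°.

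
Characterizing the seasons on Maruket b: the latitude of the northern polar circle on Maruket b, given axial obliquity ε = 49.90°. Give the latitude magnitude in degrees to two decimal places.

40.10°

The polar circle is the lowest latitude that experiences at least one full rotation of continuous daylight at the northern-summer solstice; it lies at |φ| = 90° − ε = 90° − 49.90° = 40.10°.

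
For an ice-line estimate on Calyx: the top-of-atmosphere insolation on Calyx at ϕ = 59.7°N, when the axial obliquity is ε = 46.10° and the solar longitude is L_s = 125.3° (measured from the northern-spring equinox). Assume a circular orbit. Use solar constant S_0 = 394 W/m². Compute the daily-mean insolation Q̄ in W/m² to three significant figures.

Solar declination: sin δ = sin ε · sin L_s = sin 46.10° × sin 125.3° = 0.58807, so δ = +36.020°.
cos h₀ = −tan(+59.7°) tan(+36.020°) = -1.2442 ≤ −1 ⇒ polar day, h₀ = π.
Bracket: h₀ sin ϕ sin δ + cos ϕ cos δ sin h₀ = 3.1416×0.86340×0.58807 + 0.50453×0.80881×0.00000 = 1.595115 + 0.000000 = 1.595115.
Q̄ = (S_0/π) × [bracket] = (394/π) × 1.595115 = 200.0 W/m².

Q̄ ≈ 200 W/m²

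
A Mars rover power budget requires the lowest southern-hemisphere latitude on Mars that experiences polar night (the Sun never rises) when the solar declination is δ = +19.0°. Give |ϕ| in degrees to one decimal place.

|ϕ| = 71.0°

Polar night requires cos h₀ = −tan ϕ tan δ ≥ 1, i.e. tan ϕ tan δ ≤ −1.
The boundary is |tan ϕ| · |tan δ| = 1, so |ϕ| = 90° − |δ| = 90° − 19.0° = 71.0° in the southern hemisphere.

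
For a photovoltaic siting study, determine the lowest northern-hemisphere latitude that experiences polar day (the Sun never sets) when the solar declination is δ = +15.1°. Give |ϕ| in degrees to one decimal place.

Polar day requires cos h₀ = −tan ϕ tan δ ≤ −1, i.e. tan ϕ tan δ ≥ 1.
The boundary is |tan ϕ| · |tan δ| = 1, so |ϕ| = 90° − |δ| = 90° − 15.1° = 74.9° in the northern hemisphere.

|ϕ| = 74.9°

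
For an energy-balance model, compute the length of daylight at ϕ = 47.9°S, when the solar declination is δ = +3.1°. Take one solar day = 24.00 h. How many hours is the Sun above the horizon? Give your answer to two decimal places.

11.54 h

cos h₀ = −tan ϕ · tan δ = −tan(-47.9°) × tan(+3.100°) = 0.0599, so h₀ = 1.5108 rad = 86.56°.
Daylight = 2h₀/(2π) × 24.00 h = (1.5108/π) × 24.00 = 11.54 h.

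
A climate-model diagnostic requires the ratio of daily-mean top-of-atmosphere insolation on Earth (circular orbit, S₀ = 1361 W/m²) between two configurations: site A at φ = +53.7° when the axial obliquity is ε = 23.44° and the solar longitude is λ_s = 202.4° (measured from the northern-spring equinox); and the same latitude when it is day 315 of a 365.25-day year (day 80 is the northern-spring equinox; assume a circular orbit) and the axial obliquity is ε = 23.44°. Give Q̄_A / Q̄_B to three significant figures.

— Configuration A (φ=+53.7°):
Solar declination: sin δ = sin ε · sin λ_s = sin 23.44° × sin 202.4° = -0.15159, so δ = -8.719°.
cos H₀ = −tan(+53.7°) tan(-8.719°) = 0.2088, H₀ = 1.3605 rad.
Bracket: H₀ sin φ sin δ + cos φ cos δ sin H₀ = 1.3605×0.80593×-0.15159 + 0.59201×0.98844×0.97796 = -0.166214 + 0.572269 = 0.406055.
Q̄ = (S₀/π) × [bracket] = (1361/π) × 0.406055 = 175.91 W/m².
— Configuration B (φ=+53.7°):
Solar longitude: λ_s = 360° × (315 − 80)/365.25 = 231.622°.
sin δ = sin 23.44° × sin 231.622° = -0.31184, so δ = -18.170°.
cos H₀ = −tan(+53.7°) tan(-18.170°) = 0.4468, H₀ = 1.1076 rad.
Bracket: H₀ sin φ sin δ + cos φ cos δ sin H₀ = 1.1076×0.80593×-0.31184 + 0.59201×0.95013×0.89463 = -0.278363 + 0.503217 = 0.224854.
Q̄ = (S₀/π) × [bracket] = (1361/π) × 0.224854 = 97.411 W/m².
Ratio Q̄_A / Q̄_B = 175.91 / 97.411 = 1.806.

Q̄_A / Q̄_B ≈ 1.81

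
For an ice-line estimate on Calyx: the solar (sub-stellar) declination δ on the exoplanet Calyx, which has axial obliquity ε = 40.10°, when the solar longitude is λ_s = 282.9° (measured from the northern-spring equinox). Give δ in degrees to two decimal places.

δ = -38.89°

sin δ = sin ε · sin λ_s = sin 40.10° × sin 282.9° = -0.627867.
δ = arcsin(-0.627867) = -38.89°.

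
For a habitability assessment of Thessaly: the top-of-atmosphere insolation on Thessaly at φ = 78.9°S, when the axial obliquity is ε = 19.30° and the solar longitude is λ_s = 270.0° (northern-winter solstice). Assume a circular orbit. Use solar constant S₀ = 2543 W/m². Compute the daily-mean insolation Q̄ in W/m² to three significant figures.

Solar declination: sin δ = sin ε · sin λ_s = sin 19.30° × sin 270.0° = -0.33051, so δ = -19.300°.
cos H₀ = −tan(-78.9°) tan(-19.300°) = -1.7850 ≤ −1 ⇒ polar day, H₀ = π.
Bracket: H₀ sin φ sin δ + cos φ cos δ sin H₀ = 3.1416×-0.98129×-0.33051 + 0.19252×0.94380×0.00000 = 1.018903 + 0.000000 = 1.018903.
Q̄ = (S₀/π) × [bracket] = (2543/π) × 1.018903 = 824.8 W/m².

Q̄ ≈ 825 W/m²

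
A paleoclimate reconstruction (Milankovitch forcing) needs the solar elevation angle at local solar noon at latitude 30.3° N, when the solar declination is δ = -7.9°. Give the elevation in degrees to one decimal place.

At local noon the hour angle is zero, so the zenith angle equals |ϕ − δ| = |+30.3° − (-7.900°)| = 38.200°.
Elevation = 90° − 38.200° = 51.8°.

51.8°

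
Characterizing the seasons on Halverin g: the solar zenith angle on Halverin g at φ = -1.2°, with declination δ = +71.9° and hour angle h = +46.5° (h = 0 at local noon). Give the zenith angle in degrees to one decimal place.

θ_z = 78.8°

cos θ_z = sin φ sin δ + cos φ cos δ cos h = -0.019906 + 0.213809 = 0.193903.
θ_z = arccos(0.193903) = 78.8°.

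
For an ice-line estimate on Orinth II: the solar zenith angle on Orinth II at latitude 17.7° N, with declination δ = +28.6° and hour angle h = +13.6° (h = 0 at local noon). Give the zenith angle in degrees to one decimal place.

cos θ_z = sin ϕ sin δ + cos ϕ cos δ cos h = 0.145538 + 0.812968 = 0.958506.
θ_z = arccos(0.958506) = 16.6°.

θ_z = 16.6°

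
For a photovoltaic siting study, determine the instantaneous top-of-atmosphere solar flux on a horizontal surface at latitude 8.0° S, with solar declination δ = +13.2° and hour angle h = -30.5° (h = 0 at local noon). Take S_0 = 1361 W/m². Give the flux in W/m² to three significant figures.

cos θ_z = sin ϕ sin δ + cos ϕ cos δ cos h = -0.031780 + 0.830700 = 0.798920.
Flux = S_0 · cos θ_z = 1361 × 0.798920 = 1087 W/m².

1.09e+03 W/m²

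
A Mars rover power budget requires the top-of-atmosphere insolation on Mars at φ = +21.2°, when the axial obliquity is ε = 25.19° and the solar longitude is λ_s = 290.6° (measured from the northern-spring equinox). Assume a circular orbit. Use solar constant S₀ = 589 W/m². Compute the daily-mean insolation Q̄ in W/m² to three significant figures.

Solar declination: sin δ = sin ε · sin λ_s = sin 25.19° × sin 290.6° = -0.39841, so δ = -23.479°.
cos H₀ = −tan(+21.2°) tan(-23.479°) = 0.1685, H₀ = 1.4015 rad.
Bracket: H₀ sin φ sin δ + cos φ cos δ sin H₀ = 1.4015×0.36162×-0.39841 + 0.93232×0.91721×0.98570 = -0.201918 + 0.842905 = 0.640987.
Q̄ = (S₀/π) × [bracket] = (589/π) × 0.640987 = 120.2 W/m².

Q̄ ≈ 120 W/m²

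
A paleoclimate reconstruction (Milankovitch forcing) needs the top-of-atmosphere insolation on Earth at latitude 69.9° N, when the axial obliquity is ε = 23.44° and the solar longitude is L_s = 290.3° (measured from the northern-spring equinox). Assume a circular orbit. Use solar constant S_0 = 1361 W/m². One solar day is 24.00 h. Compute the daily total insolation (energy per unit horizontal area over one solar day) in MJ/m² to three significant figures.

0.00 MJ/m²

Solar declination: sin δ = sin ε · sin L_s = sin 23.44° × sin 290.3° = -0.37308, so δ = -21.906°.
cos h₀ = −tan(+69.9°) tan(-21.906°) = 1.0988 ≥ 1 ⇒ polar night, h₀ = 0 and Q̄ = 0.
Daily total = Q̄ × 24.00 h × 3600 s/h = 0.00 MJ/m².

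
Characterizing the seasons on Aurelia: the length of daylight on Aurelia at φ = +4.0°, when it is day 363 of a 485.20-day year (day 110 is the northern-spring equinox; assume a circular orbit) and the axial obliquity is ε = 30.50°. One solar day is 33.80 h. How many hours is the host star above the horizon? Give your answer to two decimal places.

Solar longitude: λ_s = 360° × (363 − 110)/485.20 = 187.716°.
sin δ = sin 30.50° × sin 187.716° = -0.06815, so δ = -3.908°.
cos H₀ = −tan φ · tan δ = −tan(+4.0°) × tan(-3.908°) = 0.0048, so H₀ = 1.5660 rad = 89.73°.
Daylight = 2H₀/(2π) × 33.80 h = (1.5660/π) × 33.80 = 16.85 h.

16.85 h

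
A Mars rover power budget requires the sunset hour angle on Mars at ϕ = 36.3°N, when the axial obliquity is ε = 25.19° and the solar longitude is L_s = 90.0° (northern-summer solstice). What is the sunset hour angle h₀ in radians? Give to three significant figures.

h₀ = 1.92 rad

Solar declination: sin δ = sin ε · sin L_s = sin 25.19° × sin 90.0° = 0.42562, so δ = +25.190°.
cos h₀ = −tan ϕ · tan δ = −tan(+36.3°) × tan(+25.190°) = -0.3455, so h₀ = 1.9236 rad = 110.21°.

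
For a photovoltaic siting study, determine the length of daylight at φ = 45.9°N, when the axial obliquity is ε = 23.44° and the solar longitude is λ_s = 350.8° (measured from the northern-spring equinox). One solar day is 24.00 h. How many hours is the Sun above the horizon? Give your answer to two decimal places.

Solar declination: sin δ = sin ε · sin λ_s = sin 23.44° × sin 350.8° = -0.06360, so δ = -3.646°.
cos H₀ = −tan φ · tan δ = −tan(+45.9°) × tan(-3.646°) = 0.0658, so H₀ = 1.5050 rad = 86.23°.
Daylight = 2H₀/(2π) × 24.00 h = (1.5050/π) × 24.00 = 11.50 h.

11.50 h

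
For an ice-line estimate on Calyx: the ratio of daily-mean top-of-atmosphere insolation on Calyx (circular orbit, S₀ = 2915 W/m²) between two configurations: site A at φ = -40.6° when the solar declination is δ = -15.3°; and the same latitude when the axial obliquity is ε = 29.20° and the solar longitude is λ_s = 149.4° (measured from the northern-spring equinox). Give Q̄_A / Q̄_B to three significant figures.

— Configuration A (φ=-40.6°):
cos H₀ = −tan(-40.6°) tan(-15.300°) = -0.2345, H₀ = 1.8075 rad.
Bracket: H₀ sin φ sin δ + cos φ cos δ sin H₀ = 1.8075×-0.65077×-0.26387 + 0.75927×0.96456×0.97212 = 0.310382 + 0.711943 = 1.022325.
Q̄ = (S₀/π) × [bracket] = (2915/π) × 1.022325 = 948.59 W/m².
— Configuration B (φ=-40.6°):
Solar declination: sin δ = sin ε · sin λ_s = sin 29.20° × sin 149.4° = 0.24834, so δ = +14.379°.
cos H₀ = −tan(-40.6°) tan(+14.379°) = 0.2197, H₀ = 1.3493 rad.
Bracket: H₀ sin φ sin δ + cos φ cos δ sin H₀ = 1.3493×-0.65077×0.24834 + 0.75927×0.96867×0.97556 = -0.218063 + 0.717507 = 0.499444.
Q̄ = (S₀/π) × [bracket] = (2915/π) × 0.499444 = 463.42 W/m².
Ratio Q̄_A / Q̄_B = 948.59 / 463.42 = 2.047.

Q̄_A / Q̄_B ≈ 2.05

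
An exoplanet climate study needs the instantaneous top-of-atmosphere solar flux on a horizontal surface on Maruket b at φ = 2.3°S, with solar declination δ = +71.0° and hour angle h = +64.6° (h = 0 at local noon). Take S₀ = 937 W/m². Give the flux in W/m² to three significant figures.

95.2 W/m²

cos θ_z = sin φ sin δ + cos φ cos δ cos h = -0.037945 + 0.139535 = 0.101590.
Flux = S₀ · cos θ_z = 937 × 0.101590 = 95.19 W/m².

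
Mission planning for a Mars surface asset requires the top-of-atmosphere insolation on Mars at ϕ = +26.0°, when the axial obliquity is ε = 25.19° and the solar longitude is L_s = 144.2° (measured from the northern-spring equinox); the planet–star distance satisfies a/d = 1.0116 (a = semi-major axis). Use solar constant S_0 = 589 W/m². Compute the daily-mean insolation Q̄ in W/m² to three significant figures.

Q̄ ≈ 201 W/m²

Solar declination: sin δ = sin ε · sin L_s = sin 25.19° × sin 144.2° = 0.24897, so δ = +14.417°.
cos h₀ = −tan(+26.0°) tan(+14.417°) = -0.1254, h₀ = 1.6965 rad.
Bracket: h₀ sin ϕ sin δ + cos ϕ cos δ sin h₀ = 1.6965×0.43837×0.24897 + 0.89879×0.96851×0.99211 = 0.185158 + 0.863619 = 1.048777.
Inverse-square distance factor (a/d)² = 1.0116² = 1.023335.
Q̄ = (S_0/π) × 1.023335 × [bracket] = (589/π) × 1.023335 × 1.048777 = 201.2 W/m².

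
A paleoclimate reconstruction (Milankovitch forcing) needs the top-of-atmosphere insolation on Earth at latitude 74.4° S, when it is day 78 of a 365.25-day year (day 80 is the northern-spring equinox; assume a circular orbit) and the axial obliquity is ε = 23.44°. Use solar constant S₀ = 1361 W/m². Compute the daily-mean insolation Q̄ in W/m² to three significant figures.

Q̄ ≈ 126 W/m²

Solar longitude: λ_s = 360° × (78 − 80)/365.25 = -1.971°, i.e. -1.971° + 360° = 358.029°.
sin δ = sin 23.44° × sin 358.029° = -0.01368, so δ = -0.784°.
cos H₀ = −tan(-74.4°) tan(-0.784°) = -0.0490, H₀ = 1.6198 rad.
Bracket: H₀ sin φ sin δ + cos φ cos δ sin H₀ = 1.6198×-0.96316×-0.01368 + 0.26892×0.99991×0.99880 = 0.021343 + 0.268573 = 0.289916.
Q̄ = (S₀/π) × [bracket] = (1361/π) × 0.289916 = 125.6 W/m².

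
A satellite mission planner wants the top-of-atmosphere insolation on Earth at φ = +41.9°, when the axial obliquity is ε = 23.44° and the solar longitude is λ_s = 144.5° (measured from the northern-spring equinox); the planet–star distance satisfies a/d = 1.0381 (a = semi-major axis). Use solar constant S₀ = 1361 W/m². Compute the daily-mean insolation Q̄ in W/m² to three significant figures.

Solar declination: sin δ = sin ε · sin λ_s = sin 23.44° × sin 144.5° = 0.23100, so δ = +13.356°.
cos H₀ = −tan(+41.9°) tan(+13.356°) = -0.2130, H₀ = 1.7855 rad.
Bracket: H₀ sin φ sin δ + cos φ cos δ sin H₀ = 1.7855×0.66783×0.23100 + 0.74431×0.97295×0.97705 = 0.275447 + 0.707557 = 0.983004.
Inverse-square distance factor (a/d)² = 1.0381² = 1.077652.
Q̄ = (S₀/π) × 1.077652 × [bracket] = (1361/π) × 1.077652 × 0.983004 = 458.9 W/m².

Q̄ ≈ 459 W/m²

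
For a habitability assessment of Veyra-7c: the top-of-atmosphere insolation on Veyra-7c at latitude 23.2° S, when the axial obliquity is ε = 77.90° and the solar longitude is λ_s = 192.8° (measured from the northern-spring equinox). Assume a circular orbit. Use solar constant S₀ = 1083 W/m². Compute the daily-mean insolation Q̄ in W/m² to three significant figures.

Q̄ ≈ 357 W/m²

Solar declination: sin δ = sin ε · sin λ_s = sin 77.90° × sin 192.8° = -0.21663, so δ = -12.511°.
cos H₀ = −tan(-23.2°) tan(-12.511°) = -0.0951, H₀ = 1.6660 rad.
Bracket: H₀ sin φ sin δ + cos φ cos δ sin H₀ = 1.6660×-0.39394×-0.21663 + 0.91914×0.97625×0.99547 = 0.142175 + 0.893246 = 1.035421.
Q̄ = (S₀/π) × [bracket] = (1083/π) × 1.035421 = 356.9 W/m².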